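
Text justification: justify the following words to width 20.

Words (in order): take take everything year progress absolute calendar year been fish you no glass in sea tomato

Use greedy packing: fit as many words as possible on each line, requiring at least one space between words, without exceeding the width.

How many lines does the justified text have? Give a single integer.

Line 1: ['take', 'take', 'everything'] (min_width=20, slack=0)
Line 2: ['year', 'progress'] (min_width=13, slack=7)
Line 3: ['absolute', 'calendar'] (min_width=17, slack=3)
Line 4: ['year', 'been', 'fish', 'you'] (min_width=18, slack=2)
Line 5: ['no', 'glass', 'in', 'sea'] (min_width=15, slack=5)
Line 6: ['tomato'] (min_width=6, slack=14)
Total lines: 6

Answer: 6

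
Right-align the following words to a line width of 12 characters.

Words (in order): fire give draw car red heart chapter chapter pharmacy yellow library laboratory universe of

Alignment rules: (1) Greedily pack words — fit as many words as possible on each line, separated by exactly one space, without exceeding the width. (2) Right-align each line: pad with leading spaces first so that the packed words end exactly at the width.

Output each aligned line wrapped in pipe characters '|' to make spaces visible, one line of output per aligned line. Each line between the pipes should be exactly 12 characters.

Line 1: ['fire', 'give'] (min_width=9, slack=3)
Line 2: ['draw', 'car', 'red'] (min_width=12, slack=0)
Line 3: ['heart'] (min_width=5, slack=7)
Line 4: ['chapter'] (min_width=7, slack=5)
Line 5: ['chapter'] (min_width=7, slack=5)
Line 6: ['pharmacy'] (min_width=8, slack=4)
Line 7: ['yellow'] (min_width=6, slack=6)
Line 8: ['library'] (min_width=7, slack=5)
Line 9: ['laboratory'] (min_width=10, slack=2)
Line 10: ['universe', 'of'] (min_width=11, slack=1)

Answer: |   fire give|
|draw car red|
|       heart|
|     chapter|
|     chapter|
|    pharmacy|
|      yellow|
|     library|
|  laboratory|
| universe of|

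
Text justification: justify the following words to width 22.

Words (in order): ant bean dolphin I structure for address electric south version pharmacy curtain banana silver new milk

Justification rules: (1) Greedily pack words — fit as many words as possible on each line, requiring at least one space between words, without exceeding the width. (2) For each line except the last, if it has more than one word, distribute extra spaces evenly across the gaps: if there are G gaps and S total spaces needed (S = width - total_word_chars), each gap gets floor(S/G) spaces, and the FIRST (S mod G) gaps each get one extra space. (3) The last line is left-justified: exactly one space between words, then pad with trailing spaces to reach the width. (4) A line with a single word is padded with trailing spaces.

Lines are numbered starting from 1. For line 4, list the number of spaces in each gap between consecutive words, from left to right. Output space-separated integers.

Line 1: ['ant', 'bean', 'dolphin', 'I'] (min_width=18, slack=4)
Line 2: ['structure', 'for', 'address'] (min_width=21, slack=1)
Line 3: ['electric', 'south', 'version'] (min_width=22, slack=0)
Line 4: ['pharmacy', 'curtain'] (min_width=16, slack=6)
Line 5: ['banana', 'silver', 'new', 'milk'] (min_width=22, slack=0)

Answer: 7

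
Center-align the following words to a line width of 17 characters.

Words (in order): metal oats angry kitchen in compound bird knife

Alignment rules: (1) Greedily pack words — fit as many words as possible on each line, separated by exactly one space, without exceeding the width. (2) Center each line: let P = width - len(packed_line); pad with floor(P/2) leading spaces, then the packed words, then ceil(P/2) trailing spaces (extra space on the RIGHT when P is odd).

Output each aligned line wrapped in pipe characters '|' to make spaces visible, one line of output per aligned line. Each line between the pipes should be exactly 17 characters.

Answer: |metal oats angry |
|   kitchen in    |
|  compound bird  |
|      knife      |

Derivation:
Line 1: ['metal', 'oats', 'angry'] (min_width=16, slack=1)
Line 2: ['kitchen', 'in'] (min_width=10, slack=7)
Line 3: ['compound', 'bird'] (min_width=13, slack=4)
Line 4: ['knife'] (min_width=5, slack=12)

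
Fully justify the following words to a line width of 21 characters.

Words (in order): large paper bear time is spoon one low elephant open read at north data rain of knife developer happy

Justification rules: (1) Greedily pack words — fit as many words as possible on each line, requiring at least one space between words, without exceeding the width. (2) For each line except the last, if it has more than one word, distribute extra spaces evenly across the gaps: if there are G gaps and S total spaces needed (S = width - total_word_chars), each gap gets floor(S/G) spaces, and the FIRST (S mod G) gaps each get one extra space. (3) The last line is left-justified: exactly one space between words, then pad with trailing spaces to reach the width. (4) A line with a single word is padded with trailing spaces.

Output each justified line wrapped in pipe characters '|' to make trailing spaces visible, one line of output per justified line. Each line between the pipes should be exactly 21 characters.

Line 1: ['large', 'paper', 'bear', 'time'] (min_width=21, slack=0)
Line 2: ['is', 'spoon', 'one', 'low'] (min_width=16, slack=5)
Line 3: ['elephant', 'open', 'read', 'at'] (min_width=21, slack=0)
Line 4: ['north', 'data', 'rain', 'of'] (min_width=18, slack=3)
Line 5: ['knife', 'developer', 'happy'] (min_width=21, slack=0)

Answer: |large paper bear time|
|is   spoon   one  low|
|elephant open read at|
|north  data  rain  of|
|knife developer happy|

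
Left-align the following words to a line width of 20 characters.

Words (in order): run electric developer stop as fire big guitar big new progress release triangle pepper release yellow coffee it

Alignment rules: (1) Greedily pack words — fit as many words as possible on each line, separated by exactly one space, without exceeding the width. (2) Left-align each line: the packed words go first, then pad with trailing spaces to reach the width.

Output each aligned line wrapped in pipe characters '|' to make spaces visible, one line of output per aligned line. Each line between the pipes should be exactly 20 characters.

Answer: |run electric        |
|developer stop as   |
|fire big guitar big |
|new progress release|
|triangle pepper     |
|release yellow      |
|coffee it           |

Derivation:
Line 1: ['run', 'electric'] (min_width=12, slack=8)
Line 2: ['developer', 'stop', 'as'] (min_width=17, slack=3)
Line 3: ['fire', 'big', 'guitar', 'big'] (min_width=19, slack=1)
Line 4: ['new', 'progress', 'release'] (min_width=20, slack=0)
Line 5: ['triangle', 'pepper'] (min_width=15, slack=5)
Line 6: ['release', 'yellow'] (min_width=14, slack=6)
Line 7: ['coffee', 'it'] (min_width=9, slack=11)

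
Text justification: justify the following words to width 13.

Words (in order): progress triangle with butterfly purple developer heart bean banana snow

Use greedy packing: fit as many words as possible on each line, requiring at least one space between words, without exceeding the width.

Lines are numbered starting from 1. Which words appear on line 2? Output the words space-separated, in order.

Line 1: ['progress'] (min_width=8, slack=5)
Line 2: ['triangle', 'with'] (min_width=13, slack=0)
Line 3: ['butterfly'] (min_width=9, slack=4)
Line 4: ['purple'] (min_width=6, slack=7)
Line 5: ['developer'] (min_width=9, slack=4)
Line 6: ['heart', 'bean'] (min_width=10, slack=3)
Line 7: ['banana', 'snow'] (min_width=11, slack=2)

Answer: triangle with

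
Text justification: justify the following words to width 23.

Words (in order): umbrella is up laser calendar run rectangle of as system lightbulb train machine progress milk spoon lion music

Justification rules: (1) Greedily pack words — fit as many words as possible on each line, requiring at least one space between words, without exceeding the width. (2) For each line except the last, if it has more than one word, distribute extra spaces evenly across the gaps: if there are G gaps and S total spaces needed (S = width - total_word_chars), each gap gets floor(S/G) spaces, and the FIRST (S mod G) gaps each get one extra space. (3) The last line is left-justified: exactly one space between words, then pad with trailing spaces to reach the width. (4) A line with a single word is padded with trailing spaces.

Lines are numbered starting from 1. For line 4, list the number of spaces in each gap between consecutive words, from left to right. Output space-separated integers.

Answer: 2 1

Derivation:
Line 1: ['umbrella', 'is', 'up', 'laser'] (min_width=20, slack=3)
Line 2: ['calendar', 'run', 'rectangle'] (min_width=22, slack=1)
Line 3: ['of', 'as', 'system', 'lightbulb'] (min_width=22, slack=1)
Line 4: ['train', 'machine', 'progress'] (min_width=22, slack=1)
Line 5: ['milk', 'spoon', 'lion', 'music'] (min_width=21, slack=2)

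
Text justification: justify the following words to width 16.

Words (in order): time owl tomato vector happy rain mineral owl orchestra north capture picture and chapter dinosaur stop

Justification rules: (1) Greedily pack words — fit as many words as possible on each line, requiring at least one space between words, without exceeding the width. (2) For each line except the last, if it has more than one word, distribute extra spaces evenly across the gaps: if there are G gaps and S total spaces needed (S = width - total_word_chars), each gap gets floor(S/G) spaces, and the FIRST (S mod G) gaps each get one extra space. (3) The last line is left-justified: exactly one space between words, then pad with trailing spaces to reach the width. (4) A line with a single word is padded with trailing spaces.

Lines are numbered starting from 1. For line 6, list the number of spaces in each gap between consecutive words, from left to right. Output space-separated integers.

Answer: 6

Derivation:
Line 1: ['time', 'owl', 'tomato'] (min_width=15, slack=1)
Line 2: ['vector', 'happy'] (min_width=12, slack=4)
Line 3: ['rain', 'mineral', 'owl'] (min_width=16, slack=0)
Line 4: ['orchestra', 'north'] (min_width=15, slack=1)
Line 5: ['capture', 'picture'] (min_width=15, slack=1)
Line 6: ['and', 'chapter'] (min_width=11, slack=5)
Line 7: ['dinosaur', 'stop'] (min_width=13, slack=3)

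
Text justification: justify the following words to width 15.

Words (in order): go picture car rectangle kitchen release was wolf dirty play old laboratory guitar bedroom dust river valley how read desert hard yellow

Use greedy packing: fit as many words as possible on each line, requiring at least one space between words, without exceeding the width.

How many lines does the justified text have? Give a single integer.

Answer: 11

Derivation:
Line 1: ['go', 'picture', 'car'] (min_width=14, slack=1)
Line 2: ['rectangle'] (min_width=9, slack=6)
Line 3: ['kitchen', 'release'] (min_width=15, slack=0)
Line 4: ['was', 'wolf', 'dirty'] (min_width=14, slack=1)
Line 5: ['play', 'old'] (min_width=8, slack=7)
Line 6: ['laboratory'] (min_width=10, slack=5)
Line 7: ['guitar', 'bedroom'] (min_width=14, slack=1)
Line 8: ['dust', 'river'] (min_width=10, slack=5)
Line 9: ['valley', 'how', 'read'] (min_width=15, slack=0)
Line 10: ['desert', 'hard'] (min_width=11, slack=4)
Line 11: ['yellow'] (min_width=6, slack=9)
Total lines: 11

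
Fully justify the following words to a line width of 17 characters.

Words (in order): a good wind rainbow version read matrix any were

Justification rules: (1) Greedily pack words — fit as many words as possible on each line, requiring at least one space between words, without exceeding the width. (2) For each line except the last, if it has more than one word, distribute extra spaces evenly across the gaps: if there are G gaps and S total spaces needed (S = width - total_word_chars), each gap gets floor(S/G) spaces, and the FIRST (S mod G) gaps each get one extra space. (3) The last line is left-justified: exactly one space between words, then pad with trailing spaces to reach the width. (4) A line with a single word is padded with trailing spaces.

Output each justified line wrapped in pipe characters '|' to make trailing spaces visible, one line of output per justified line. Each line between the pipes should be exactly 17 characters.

Line 1: ['a', 'good', 'wind'] (min_width=11, slack=6)
Line 2: ['rainbow', 'version'] (min_width=15, slack=2)
Line 3: ['read', 'matrix', 'any'] (min_width=15, slack=2)
Line 4: ['were'] (min_width=4, slack=13)

Answer: |a    good    wind|
|rainbow   version|
|read  matrix  any|
|were             |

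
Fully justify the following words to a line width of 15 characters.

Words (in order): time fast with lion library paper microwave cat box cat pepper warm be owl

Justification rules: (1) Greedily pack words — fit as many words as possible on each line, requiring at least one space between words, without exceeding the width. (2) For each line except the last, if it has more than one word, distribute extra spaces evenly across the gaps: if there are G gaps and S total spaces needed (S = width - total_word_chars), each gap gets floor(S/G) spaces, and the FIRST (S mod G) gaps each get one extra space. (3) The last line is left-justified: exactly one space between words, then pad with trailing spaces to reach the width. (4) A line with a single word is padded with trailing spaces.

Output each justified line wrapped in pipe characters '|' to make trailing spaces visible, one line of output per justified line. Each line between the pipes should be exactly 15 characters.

Answer: |time  fast with|
|lion    library|
|paper microwave|
|cat   box   cat|
|pepper  warm be|
|owl            |

Derivation:
Line 1: ['time', 'fast', 'with'] (min_width=14, slack=1)
Line 2: ['lion', 'library'] (min_width=12, slack=3)
Line 3: ['paper', 'microwave'] (min_width=15, slack=0)
Line 4: ['cat', 'box', 'cat'] (min_width=11, slack=4)
Line 5: ['pepper', 'warm', 'be'] (min_width=14, slack=1)
Line 6: ['owl'] (min_width=3, slack=12)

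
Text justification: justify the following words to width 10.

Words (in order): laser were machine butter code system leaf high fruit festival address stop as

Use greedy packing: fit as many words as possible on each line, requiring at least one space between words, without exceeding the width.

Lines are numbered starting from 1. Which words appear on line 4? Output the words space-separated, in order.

Line 1: ['laser', 'were'] (min_width=10, slack=0)
Line 2: ['machine'] (min_width=7, slack=3)
Line 3: ['butter'] (min_width=6, slack=4)
Line 4: ['code'] (min_width=4, slack=6)
Line 5: ['system'] (min_width=6, slack=4)
Line 6: ['leaf', 'high'] (min_width=9, slack=1)
Line 7: ['fruit'] (min_width=5, slack=5)
Line 8: ['festival'] (min_width=8, slack=2)
Line 9: ['address'] (min_width=7, slack=3)
Line 10: ['stop', 'as'] (min_width=7, slack=3)

Answer: code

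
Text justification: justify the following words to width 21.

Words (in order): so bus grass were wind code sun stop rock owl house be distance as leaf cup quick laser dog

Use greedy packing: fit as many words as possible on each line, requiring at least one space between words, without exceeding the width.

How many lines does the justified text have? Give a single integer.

Line 1: ['so', 'bus', 'grass', 'were'] (min_width=17, slack=4)
Line 2: ['wind', 'code', 'sun', 'stop'] (min_width=18, slack=3)
Line 3: ['rock', 'owl', 'house', 'be'] (min_width=17, slack=4)
Line 4: ['distance', 'as', 'leaf', 'cup'] (min_width=20, slack=1)
Line 5: ['quick', 'laser', 'dog'] (min_width=15, slack=6)
Total lines: 5

Answer: 5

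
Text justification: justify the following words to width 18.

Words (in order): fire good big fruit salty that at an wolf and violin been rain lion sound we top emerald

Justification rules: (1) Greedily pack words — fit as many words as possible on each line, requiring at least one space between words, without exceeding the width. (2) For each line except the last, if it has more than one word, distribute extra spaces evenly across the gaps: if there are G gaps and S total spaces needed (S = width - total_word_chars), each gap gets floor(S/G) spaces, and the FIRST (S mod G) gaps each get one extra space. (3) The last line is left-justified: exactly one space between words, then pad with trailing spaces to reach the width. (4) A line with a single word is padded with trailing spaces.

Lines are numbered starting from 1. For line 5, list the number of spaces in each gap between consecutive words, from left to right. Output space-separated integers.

Line 1: ['fire', 'good', 'big'] (min_width=13, slack=5)
Line 2: ['fruit', 'salty', 'that'] (min_width=16, slack=2)
Line 3: ['at', 'an', 'wolf', 'and'] (min_width=14, slack=4)
Line 4: ['violin', 'been', 'rain'] (min_width=16, slack=2)
Line 5: ['lion', 'sound', 'we', 'top'] (min_width=17, slack=1)
Line 6: ['emerald'] (min_width=7, slack=11)

Answer: 2 1 1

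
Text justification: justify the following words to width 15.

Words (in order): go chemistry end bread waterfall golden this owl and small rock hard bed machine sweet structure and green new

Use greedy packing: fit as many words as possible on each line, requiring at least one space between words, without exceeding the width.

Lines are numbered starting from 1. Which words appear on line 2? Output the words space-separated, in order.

Answer: end bread

Derivation:
Line 1: ['go', 'chemistry'] (min_width=12, slack=3)
Line 2: ['end', 'bread'] (min_width=9, slack=6)
Line 3: ['waterfall'] (min_width=9, slack=6)
Line 4: ['golden', 'this', 'owl'] (min_width=15, slack=0)
Line 5: ['and', 'small', 'rock'] (min_width=14, slack=1)
Line 6: ['hard', 'bed'] (min_width=8, slack=7)
Line 7: ['machine', 'sweet'] (min_width=13, slack=2)
Line 8: ['structure', 'and'] (min_width=13, slack=2)
Line 9: ['green', 'new'] (min_width=9, slack=6)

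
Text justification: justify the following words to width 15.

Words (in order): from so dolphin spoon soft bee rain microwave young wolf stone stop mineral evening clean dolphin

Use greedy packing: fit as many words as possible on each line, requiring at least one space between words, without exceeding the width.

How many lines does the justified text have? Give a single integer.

Answer: 7

Derivation:
Line 1: ['from', 'so', 'dolphin'] (min_width=15, slack=0)
Line 2: ['spoon', 'soft', 'bee'] (min_width=14, slack=1)
Line 3: ['rain', 'microwave'] (min_width=14, slack=1)
Line 4: ['young', 'wolf'] (min_width=10, slack=5)
Line 5: ['stone', 'stop'] (min_width=10, slack=5)
Line 6: ['mineral', 'evening'] (min_width=15, slack=0)
Line 7: ['clean', 'dolphin'] (min_width=13, slack=2)
Total lines: 7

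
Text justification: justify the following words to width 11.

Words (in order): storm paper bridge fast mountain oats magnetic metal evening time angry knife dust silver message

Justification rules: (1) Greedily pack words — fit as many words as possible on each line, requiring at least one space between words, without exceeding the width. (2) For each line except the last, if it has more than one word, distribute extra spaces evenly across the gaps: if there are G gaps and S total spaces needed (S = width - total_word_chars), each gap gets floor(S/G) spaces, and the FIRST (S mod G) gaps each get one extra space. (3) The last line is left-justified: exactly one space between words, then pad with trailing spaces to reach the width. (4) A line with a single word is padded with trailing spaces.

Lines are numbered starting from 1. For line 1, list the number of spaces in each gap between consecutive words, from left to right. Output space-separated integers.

Line 1: ['storm', 'paper'] (min_width=11, slack=0)
Line 2: ['bridge', 'fast'] (min_width=11, slack=0)
Line 3: ['mountain'] (min_width=8, slack=3)
Line 4: ['oats'] (min_width=4, slack=7)
Line 5: ['magnetic'] (min_width=8, slack=3)
Line 6: ['metal'] (min_width=5, slack=6)
Line 7: ['evening'] (min_width=7, slack=4)
Line 8: ['time', 'angry'] (min_width=10, slack=1)
Line 9: ['knife', 'dust'] (min_width=10, slack=1)
Line 10: ['silver'] (min_width=6, slack=5)
Line 11: ['message'] (min_width=7, slack=4)

Answer: 1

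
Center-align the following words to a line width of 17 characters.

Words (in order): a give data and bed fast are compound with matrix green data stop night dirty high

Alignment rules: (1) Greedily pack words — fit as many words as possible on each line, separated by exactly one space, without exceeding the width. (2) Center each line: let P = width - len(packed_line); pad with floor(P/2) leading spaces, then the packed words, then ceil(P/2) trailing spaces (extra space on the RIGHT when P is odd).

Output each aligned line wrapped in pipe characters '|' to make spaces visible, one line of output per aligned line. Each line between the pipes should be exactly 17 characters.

Line 1: ['a', 'give', 'data', 'and'] (min_width=15, slack=2)
Line 2: ['bed', 'fast', 'are'] (min_width=12, slack=5)
Line 3: ['compound', 'with'] (min_width=13, slack=4)
Line 4: ['matrix', 'green', 'data'] (min_width=17, slack=0)
Line 5: ['stop', 'night', 'dirty'] (min_width=16, slack=1)
Line 6: ['high'] (min_width=4, slack=13)

Answer: | a give data and |
|  bed fast are   |
|  compound with  |
|matrix green data|
|stop night dirty |
|      high       |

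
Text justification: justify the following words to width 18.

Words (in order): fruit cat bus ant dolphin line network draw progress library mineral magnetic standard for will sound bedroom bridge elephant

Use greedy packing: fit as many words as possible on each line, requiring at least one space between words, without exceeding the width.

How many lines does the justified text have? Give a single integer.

Answer: 8

Derivation:
Line 1: ['fruit', 'cat', 'bus', 'ant'] (min_width=17, slack=1)
Line 2: ['dolphin', 'line'] (min_width=12, slack=6)
Line 3: ['network', 'draw'] (min_width=12, slack=6)
Line 4: ['progress', 'library'] (min_width=16, slack=2)
Line 5: ['mineral', 'magnetic'] (min_width=16, slack=2)
Line 6: ['standard', 'for', 'will'] (min_width=17, slack=1)
Line 7: ['sound', 'bedroom'] (min_width=13, slack=5)
Line 8: ['bridge', 'elephant'] (min_width=15, slack=3)
Total lines: 8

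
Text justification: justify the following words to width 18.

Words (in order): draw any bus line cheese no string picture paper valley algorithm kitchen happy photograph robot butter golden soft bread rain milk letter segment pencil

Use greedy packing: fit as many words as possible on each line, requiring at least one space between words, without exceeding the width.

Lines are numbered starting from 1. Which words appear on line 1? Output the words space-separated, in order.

Line 1: ['draw', 'any', 'bus', 'line'] (min_width=17, slack=1)
Line 2: ['cheese', 'no', 'string'] (min_width=16, slack=2)
Line 3: ['picture', 'paper'] (min_width=13, slack=5)
Line 4: ['valley', 'algorithm'] (min_width=16, slack=2)
Line 5: ['kitchen', 'happy'] (min_width=13, slack=5)
Line 6: ['photograph', 'robot'] (min_width=16, slack=2)
Line 7: ['butter', 'golden', 'soft'] (min_width=18, slack=0)
Line 8: ['bread', 'rain', 'milk'] (min_width=15, slack=3)
Line 9: ['letter', 'segment'] (min_width=14, slack=4)
Line 10: ['pencil'] (min_width=6, slack=12)

Answer: draw any bus line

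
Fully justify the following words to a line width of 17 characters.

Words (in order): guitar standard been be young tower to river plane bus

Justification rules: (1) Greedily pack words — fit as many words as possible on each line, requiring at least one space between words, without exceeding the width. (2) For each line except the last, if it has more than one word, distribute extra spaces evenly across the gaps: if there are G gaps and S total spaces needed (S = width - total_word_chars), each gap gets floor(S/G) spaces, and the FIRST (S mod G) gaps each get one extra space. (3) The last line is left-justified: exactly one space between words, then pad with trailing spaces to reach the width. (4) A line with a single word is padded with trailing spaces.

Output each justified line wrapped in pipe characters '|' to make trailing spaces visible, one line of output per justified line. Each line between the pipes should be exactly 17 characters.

Line 1: ['guitar', 'standard'] (min_width=15, slack=2)
Line 2: ['been', 'be', 'young'] (min_width=13, slack=4)
Line 3: ['tower', 'to', 'river'] (min_width=14, slack=3)
Line 4: ['plane', 'bus'] (min_width=9, slack=8)

Answer: |guitar   standard|
|been   be   young|
|tower   to  river|
|plane bus        |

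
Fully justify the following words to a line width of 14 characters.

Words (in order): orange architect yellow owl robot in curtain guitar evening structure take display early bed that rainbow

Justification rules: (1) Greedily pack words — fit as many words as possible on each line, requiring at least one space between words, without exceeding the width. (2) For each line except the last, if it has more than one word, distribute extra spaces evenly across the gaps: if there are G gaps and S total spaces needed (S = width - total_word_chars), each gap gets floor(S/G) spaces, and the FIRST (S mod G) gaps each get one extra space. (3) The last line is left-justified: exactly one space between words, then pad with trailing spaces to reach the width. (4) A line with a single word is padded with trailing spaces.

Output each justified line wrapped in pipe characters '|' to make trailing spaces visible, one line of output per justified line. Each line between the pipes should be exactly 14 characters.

Line 1: ['orange'] (min_width=6, slack=8)
Line 2: ['architect'] (min_width=9, slack=5)
Line 3: ['yellow', 'owl'] (min_width=10, slack=4)
Line 4: ['robot', 'in'] (min_width=8, slack=6)
Line 5: ['curtain', 'guitar'] (min_width=14, slack=0)
Line 6: ['evening'] (min_width=7, slack=7)
Line 7: ['structure', 'take'] (min_width=14, slack=0)
Line 8: ['display', 'early'] (min_width=13, slack=1)
Line 9: ['bed', 'that'] (min_width=8, slack=6)
Line 10: ['rainbow'] (min_width=7, slack=7)

Answer: |orange        |
|architect     |
|yellow     owl|
|robot       in|
|curtain guitar|
|evening       |
|structure take|
|display  early|
|bed       that|
|rainbow       |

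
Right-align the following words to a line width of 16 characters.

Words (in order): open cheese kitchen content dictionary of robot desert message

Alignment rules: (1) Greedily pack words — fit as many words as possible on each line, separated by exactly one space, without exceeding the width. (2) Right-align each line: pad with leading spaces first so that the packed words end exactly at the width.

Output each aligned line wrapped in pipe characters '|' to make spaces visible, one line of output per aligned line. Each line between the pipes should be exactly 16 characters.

Answer: |     open cheese|
| kitchen content|
|   dictionary of|
|    robot desert|
|         message|

Derivation:
Line 1: ['open', 'cheese'] (min_width=11, slack=5)
Line 2: ['kitchen', 'content'] (min_width=15, slack=1)
Line 3: ['dictionary', 'of'] (min_width=13, slack=3)
Line 4: ['robot', 'desert'] (min_width=12, slack=4)
Line 5: ['message'] (min_width=7, slack=9)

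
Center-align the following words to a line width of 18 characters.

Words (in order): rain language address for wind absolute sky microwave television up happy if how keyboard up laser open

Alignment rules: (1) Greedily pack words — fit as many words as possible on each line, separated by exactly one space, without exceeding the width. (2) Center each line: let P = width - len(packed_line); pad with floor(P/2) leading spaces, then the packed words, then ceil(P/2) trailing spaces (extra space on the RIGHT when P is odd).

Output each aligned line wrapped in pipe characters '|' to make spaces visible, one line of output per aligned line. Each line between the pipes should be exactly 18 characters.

Line 1: ['rain', 'language'] (min_width=13, slack=5)
Line 2: ['address', 'for', 'wind'] (min_width=16, slack=2)
Line 3: ['absolute', 'sky'] (min_width=12, slack=6)
Line 4: ['microwave'] (min_width=9, slack=9)
Line 5: ['television', 'up'] (min_width=13, slack=5)
Line 6: ['happy', 'if', 'how'] (min_width=12, slack=6)
Line 7: ['keyboard', 'up', 'laser'] (min_width=17, slack=1)
Line 8: ['open'] (min_width=4, slack=14)

Answer: |  rain language   |
| address for wind |
|   absolute sky   |
|    microwave     |
|  television up   |
|   happy if how   |
|keyboard up laser |
|       open       |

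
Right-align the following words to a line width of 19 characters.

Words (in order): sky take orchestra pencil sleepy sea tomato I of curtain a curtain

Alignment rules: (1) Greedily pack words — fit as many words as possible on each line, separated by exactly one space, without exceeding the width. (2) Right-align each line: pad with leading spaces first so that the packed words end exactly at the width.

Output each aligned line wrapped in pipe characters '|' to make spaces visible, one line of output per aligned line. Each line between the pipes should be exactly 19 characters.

Answer: | sky take orchestra|
|  pencil sleepy sea|
|tomato I of curtain|
|          a curtain|

Derivation:
Line 1: ['sky', 'take', 'orchestra'] (min_width=18, slack=1)
Line 2: ['pencil', 'sleepy', 'sea'] (min_width=17, slack=2)
Line 3: ['tomato', 'I', 'of', 'curtain'] (min_width=19, slack=0)
Line 4: ['a', 'curtain'] (min_width=9, slack=10)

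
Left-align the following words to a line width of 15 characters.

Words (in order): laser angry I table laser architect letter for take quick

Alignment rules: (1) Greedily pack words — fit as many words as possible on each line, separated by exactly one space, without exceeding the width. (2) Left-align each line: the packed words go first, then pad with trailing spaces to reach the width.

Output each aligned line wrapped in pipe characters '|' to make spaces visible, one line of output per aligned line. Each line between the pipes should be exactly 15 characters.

Line 1: ['laser', 'angry', 'I'] (min_width=13, slack=2)
Line 2: ['table', 'laser'] (min_width=11, slack=4)
Line 3: ['architect'] (min_width=9, slack=6)
Line 4: ['letter', 'for', 'take'] (min_width=15, slack=0)
Line 5: ['quick'] (min_width=5, slack=10)

Answer: |laser angry I  |
|table laser    |
|architect      |
|letter for take|
|quick          |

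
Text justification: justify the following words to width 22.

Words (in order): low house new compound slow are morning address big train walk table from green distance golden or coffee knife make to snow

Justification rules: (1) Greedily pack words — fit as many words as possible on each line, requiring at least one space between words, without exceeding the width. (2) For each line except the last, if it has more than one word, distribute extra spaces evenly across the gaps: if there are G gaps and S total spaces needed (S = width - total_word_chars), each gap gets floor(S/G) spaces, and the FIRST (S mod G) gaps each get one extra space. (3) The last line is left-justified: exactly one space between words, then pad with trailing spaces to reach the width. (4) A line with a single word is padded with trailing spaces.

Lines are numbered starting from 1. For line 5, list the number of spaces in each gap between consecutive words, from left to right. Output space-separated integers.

Answer: 3 3

Derivation:
Line 1: ['low', 'house', 'new', 'compound'] (min_width=22, slack=0)
Line 2: ['slow', 'are', 'morning'] (min_width=16, slack=6)
Line 3: ['address', 'big', 'train', 'walk'] (min_width=22, slack=0)
Line 4: ['table', 'from', 'green'] (min_width=16, slack=6)
Line 5: ['distance', 'golden', 'or'] (min_width=18, slack=4)
Line 6: ['coffee', 'knife', 'make', 'to'] (min_width=20, slack=2)
Line 7: ['snow'] (min_width=4, slack=18)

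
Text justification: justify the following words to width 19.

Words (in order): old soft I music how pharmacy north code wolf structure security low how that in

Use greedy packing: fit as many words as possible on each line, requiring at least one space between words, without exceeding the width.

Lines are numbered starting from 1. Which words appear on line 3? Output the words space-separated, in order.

Line 1: ['old', 'soft', 'I', 'music'] (min_width=16, slack=3)
Line 2: ['how', 'pharmacy', 'north'] (min_width=18, slack=1)
Line 3: ['code', 'wolf', 'structure'] (min_width=19, slack=0)
Line 4: ['security', 'low', 'how'] (min_width=16, slack=3)
Line 5: ['that', 'in'] (min_width=7, slack=12)

Answer: code wolf structure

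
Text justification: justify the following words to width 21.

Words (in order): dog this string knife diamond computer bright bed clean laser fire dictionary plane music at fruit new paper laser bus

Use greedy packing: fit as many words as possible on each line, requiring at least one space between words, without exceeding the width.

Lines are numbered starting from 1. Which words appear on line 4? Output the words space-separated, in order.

Answer: laser fire dictionary

Derivation:
Line 1: ['dog', 'this', 'string', 'knife'] (min_width=21, slack=0)
Line 2: ['diamond', 'computer'] (min_width=16, slack=5)
Line 3: ['bright', 'bed', 'clean'] (min_width=16, slack=5)
Line 4: ['laser', 'fire', 'dictionary'] (min_width=21, slack=0)
Line 5: ['plane', 'music', 'at', 'fruit'] (min_width=20, slack=1)
Line 6: ['new', 'paper', 'laser', 'bus'] (min_width=19, slack=2)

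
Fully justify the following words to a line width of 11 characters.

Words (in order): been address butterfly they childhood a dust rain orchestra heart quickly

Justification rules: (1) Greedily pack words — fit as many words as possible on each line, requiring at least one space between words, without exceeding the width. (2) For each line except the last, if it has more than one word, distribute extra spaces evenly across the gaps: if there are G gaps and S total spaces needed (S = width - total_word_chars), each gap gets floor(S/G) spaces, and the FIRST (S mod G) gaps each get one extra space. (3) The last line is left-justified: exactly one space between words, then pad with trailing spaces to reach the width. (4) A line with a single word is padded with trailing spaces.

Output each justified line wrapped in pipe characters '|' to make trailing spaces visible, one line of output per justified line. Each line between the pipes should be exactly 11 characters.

Line 1: ['been'] (min_width=4, slack=7)
Line 2: ['address'] (min_width=7, slack=4)
Line 3: ['butterfly'] (min_width=9, slack=2)
Line 4: ['they'] (min_width=4, slack=7)
Line 5: ['childhood', 'a'] (min_width=11, slack=0)
Line 6: ['dust', 'rain'] (min_width=9, slack=2)
Line 7: ['orchestra'] (min_width=9, slack=2)
Line 8: ['heart'] (min_width=5, slack=6)
Line 9: ['quickly'] (min_width=7, slack=4)

Answer: |been       |
|address    |
|butterfly  |
|they       |
|childhood a|
|dust   rain|
|orchestra  |
|heart      |
|quickly    |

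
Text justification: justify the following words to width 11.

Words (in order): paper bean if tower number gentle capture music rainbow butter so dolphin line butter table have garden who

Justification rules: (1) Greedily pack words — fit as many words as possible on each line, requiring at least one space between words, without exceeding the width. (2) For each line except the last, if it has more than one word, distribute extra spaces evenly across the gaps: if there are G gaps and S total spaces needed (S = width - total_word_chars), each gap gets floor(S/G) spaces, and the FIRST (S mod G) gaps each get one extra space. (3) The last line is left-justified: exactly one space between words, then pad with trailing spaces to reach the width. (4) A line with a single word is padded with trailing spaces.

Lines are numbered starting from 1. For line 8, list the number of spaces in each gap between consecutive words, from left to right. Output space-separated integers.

Line 1: ['paper', 'bean'] (min_width=10, slack=1)
Line 2: ['if', 'tower'] (min_width=8, slack=3)
Line 3: ['number'] (min_width=6, slack=5)
Line 4: ['gentle'] (min_width=6, slack=5)
Line 5: ['capture'] (min_width=7, slack=4)
Line 6: ['music'] (min_width=5, slack=6)
Line 7: ['rainbow'] (min_width=7, slack=4)
Line 8: ['butter', 'so'] (min_width=9, slack=2)
Line 9: ['dolphin'] (min_width=7, slack=4)
Line 10: ['line', 'butter'] (min_width=11, slack=0)
Line 11: ['table', 'have'] (min_width=10, slack=1)
Line 12: ['garden', 'who'] (min_width=10, slack=1)

Answer: 3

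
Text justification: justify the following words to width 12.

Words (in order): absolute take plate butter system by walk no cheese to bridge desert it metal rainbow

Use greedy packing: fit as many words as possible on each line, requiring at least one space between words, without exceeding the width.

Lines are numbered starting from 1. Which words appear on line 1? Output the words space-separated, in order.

Line 1: ['absolute'] (min_width=8, slack=4)
Line 2: ['take', 'plate'] (min_width=10, slack=2)
Line 3: ['butter'] (min_width=6, slack=6)
Line 4: ['system', 'by'] (min_width=9, slack=3)
Line 5: ['walk', 'no'] (min_width=7, slack=5)
Line 6: ['cheese', 'to'] (min_width=9, slack=3)
Line 7: ['bridge'] (min_width=6, slack=6)
Line 8: ['desert', 'it'] (min_width=9, slack=3)
Line 9: ['metal'] (min_width=5, slack=7)
Line 10: ['rainbow'] (min_width=7, slack=5)

Answer: absolute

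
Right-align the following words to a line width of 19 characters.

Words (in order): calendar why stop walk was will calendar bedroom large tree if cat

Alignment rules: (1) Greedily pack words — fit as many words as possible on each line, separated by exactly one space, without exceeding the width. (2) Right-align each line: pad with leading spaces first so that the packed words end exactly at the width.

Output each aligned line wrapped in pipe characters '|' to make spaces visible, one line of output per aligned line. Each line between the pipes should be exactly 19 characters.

Answer: |  calendar why stop|
|      walk was will|
|   calendar bedroom|
|  large tree if cat|

Derivation:
Line 1: ['calendar', 'why', 'stop'] (min_width=17, slack=2)
Line 2: ['walk', 'was', 'will'] (min_width=13, slack=6)
Line 3: ['calendar', 'bedroom'] (min_width=16, slack=3)
Line 4: ['large', 'tree', 'if', 'cat'] (min_width=17, slack=2)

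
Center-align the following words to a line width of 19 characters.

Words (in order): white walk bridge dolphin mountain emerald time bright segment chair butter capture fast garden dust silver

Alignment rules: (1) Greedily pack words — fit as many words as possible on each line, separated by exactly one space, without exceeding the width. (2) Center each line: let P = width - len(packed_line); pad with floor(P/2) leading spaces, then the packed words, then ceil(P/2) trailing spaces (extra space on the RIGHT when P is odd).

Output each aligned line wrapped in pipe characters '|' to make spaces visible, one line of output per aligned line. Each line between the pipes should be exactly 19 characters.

Answer: | white walk bridge |
| dolphin mountain  |
|emerald time bright|
|   segment chair   |
|butter capture fast|
|garden dust silver |

Derivation:
Line 1: ['white', 'walk', 'bridge'] (min_width=17, slack=2)
Line 2: ['dolphin', 'mountain'] (min_width=16, slack=3)
Line 3: ['emerald', 'time', 'bright'] (min_width=19, slack=0)
Line 4: ['segment', 'chair'] (min_width=13, slack=6)
Line 5: ['butter', 'capture', 'fast'] (min_width=19, slack=0)
Line 6: ['garden', 'dust', 'silver'] (min_width=18, slack=1)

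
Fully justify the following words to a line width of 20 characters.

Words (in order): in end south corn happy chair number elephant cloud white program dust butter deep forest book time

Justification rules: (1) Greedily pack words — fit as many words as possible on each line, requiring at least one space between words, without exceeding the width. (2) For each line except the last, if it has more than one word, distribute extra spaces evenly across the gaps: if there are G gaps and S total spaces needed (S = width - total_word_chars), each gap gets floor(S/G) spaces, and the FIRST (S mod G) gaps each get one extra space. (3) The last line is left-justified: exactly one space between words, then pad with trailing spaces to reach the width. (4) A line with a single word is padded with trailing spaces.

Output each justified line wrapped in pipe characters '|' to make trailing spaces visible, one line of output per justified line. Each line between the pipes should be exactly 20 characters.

Answer: |in  end  south  corn|
|happy  chair  number|
|elephant cloud white|
|program  dust butter|
|deep   forest   book|
|time                |

Derivation:
Line 1: ['in', 'end', 'south', 'corn'] (min_width=17, slack=3)
Line 2: ['happy', 'chair', 'number'] (min_width=18, slack=2)
Line 3: ['elephant', 'cloud', 'white'] (min_width=20, slack=0)
Line 4: ['program', 'dust', 'butter'] (min_width=19, slack=1)
Line 5: ['deep', 'forest', 'book'] (min_width=16, slack=4)
Line 6: ['time'] (min_width=4, slack=16)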